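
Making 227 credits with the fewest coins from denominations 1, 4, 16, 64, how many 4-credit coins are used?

0

227 = 3×64 + 2×16 + 3×1
Count of 4: 0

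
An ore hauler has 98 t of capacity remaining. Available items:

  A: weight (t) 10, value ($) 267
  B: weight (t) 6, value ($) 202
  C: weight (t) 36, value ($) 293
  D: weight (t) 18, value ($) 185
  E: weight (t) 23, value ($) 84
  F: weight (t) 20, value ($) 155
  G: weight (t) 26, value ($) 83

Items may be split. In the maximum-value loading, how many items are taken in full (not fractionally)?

Greedy by value/weight ratio, highest first.
Order: B (202/6=33.67) > A (267/10=26.70) > D (185/18=10.28) > C (293/36=8.14) > F (155/20=7.75) > E (84/23=3.65) > G (83/26=3.19)
Fill: take B (6 @ 202) → take A (10 @ 267) → take D (18 @ 185) → take C (36 @ 293) → take F (20 @ 155) → take 8/23 of E → 29.22; 98/98 used.
5 item(s) taken whole; one partial (take 8/23 of E).

5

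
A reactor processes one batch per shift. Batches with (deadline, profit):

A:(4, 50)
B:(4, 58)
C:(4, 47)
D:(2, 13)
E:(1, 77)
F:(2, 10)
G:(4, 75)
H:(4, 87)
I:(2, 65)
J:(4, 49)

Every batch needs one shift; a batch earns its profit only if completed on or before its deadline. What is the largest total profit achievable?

304

Sort by profit descending; place each in the latest free slot ≤ its deadline.
By profit: H(d4,87), E(d1,77), G(d4,75), I(d2,65), B(d4,58), A(d4,50), J(d4,49), C(d4,47), D(d2,13), F(d2,10)
H→slot 4; E→slot 1; G→slot 3; I→slot 2; B skipped; A skipped; J skipped; C skipped; D skipped; F skipped.
Profit = 77 + 65 + 75 + 87 = 304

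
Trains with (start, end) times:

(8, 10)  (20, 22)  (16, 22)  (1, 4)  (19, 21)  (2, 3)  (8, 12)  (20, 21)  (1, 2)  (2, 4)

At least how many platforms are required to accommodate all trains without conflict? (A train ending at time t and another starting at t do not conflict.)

The answer is the maximum number of intervals overlapping at any instant.
starts: [1, 1, 2, 2, 8, 8, 16, 19, 20, 20]
ends:   [2, 3, 4, 4, 10, 12, 21, 21, 22, 22]
s1→1 s1→2 e2→1 s2→2 s2→3 e3→2 e4→1 e4→0 s8→1 s8→2 e10→1 e12→0 s16→1 s19→2 s20→3 s20→4  — peak 4.

4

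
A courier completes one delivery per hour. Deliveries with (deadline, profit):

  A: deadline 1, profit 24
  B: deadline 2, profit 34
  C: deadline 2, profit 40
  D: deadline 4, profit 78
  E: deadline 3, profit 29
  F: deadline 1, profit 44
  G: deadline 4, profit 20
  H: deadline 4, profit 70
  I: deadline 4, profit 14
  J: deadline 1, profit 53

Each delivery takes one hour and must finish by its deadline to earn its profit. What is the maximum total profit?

241

Profit order: D=78 H=70 J=53 F=44 C=40 B=34 E=29 A=24 G=20 I=14
Assign: D→slot 4, H→slot 3, J→slot 1, F skipped, C→slot 2, B skipped, E skipped, A skipped, G skipped, I skipped.
Slots: [1:J] [2:C] [3:H] [4:D]
Profit = 53 + 40 + 70 + 78 = 241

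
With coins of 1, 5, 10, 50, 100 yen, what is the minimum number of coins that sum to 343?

343 = 3×100 + 4×10 + 3×1
Total coins = 3 + 4 + 3 = 10

10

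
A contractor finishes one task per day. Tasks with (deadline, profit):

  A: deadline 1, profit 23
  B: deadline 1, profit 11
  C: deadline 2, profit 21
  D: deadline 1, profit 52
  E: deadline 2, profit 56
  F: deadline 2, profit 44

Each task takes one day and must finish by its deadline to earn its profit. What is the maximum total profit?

Take jobs in profit order; each goes to the latest open slot no later than its deadline.
Profit order: E=56 D=52 F=44 A=23 C=21 B=11
Assign: E→slot 2, D→slot 1, F skipped, A skipped, C skipped, B skipped.
Slots: [1:D] [2:E]
Profit = 52 + 56 = 108

108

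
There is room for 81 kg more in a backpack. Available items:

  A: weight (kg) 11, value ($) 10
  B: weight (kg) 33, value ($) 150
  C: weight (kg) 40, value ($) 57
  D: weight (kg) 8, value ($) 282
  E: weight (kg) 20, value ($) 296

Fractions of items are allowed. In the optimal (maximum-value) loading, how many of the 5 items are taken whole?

3

Greedy by value/weight ratio, highest first.
Order: D (282/8=35.25) > E (296/20=14.80) > B (150/33=4.55) > C (57/40=1.43) > A (10/11=0.91)
Fill: take D (8 @ 282) → take E (20 @ 296) → take B (33 @ 150) → take 20/40 of C → 28.50; 81/81 used.
3 item(s) taken whole; one partial (take 20/40 of C).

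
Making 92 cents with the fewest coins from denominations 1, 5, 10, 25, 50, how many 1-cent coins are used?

2

92 = 1×50 + 1×25 + 1×10 + 1×5 + 2×1
Count of 1: 2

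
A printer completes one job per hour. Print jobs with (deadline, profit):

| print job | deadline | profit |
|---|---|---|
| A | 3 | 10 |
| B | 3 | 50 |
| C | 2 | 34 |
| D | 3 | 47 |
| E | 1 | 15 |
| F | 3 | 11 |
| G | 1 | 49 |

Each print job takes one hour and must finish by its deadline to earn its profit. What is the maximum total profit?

146

Sort by profit descending; place each in the latest free slot ≤ its deadline.
Profit order: B=50 G=49 D=47 C=34 E=15 F=11 A=10
Assign: B→slot 3, G→slot 1, D→slot 2, C skipped, E skipped, F skipped, A skipped.
Slots: [1:G] [2:D] [3:B]
Profit = 49 + 47 + 50 = 146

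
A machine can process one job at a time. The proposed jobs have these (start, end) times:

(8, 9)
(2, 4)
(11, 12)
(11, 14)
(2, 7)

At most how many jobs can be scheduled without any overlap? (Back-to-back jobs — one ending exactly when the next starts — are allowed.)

3

Sorted by end: (2,4)  (2,7)  (8,9)  (11,12)  (11,14)
take (2,4); take (8,9); take (11,12).
Selected 3 jobs.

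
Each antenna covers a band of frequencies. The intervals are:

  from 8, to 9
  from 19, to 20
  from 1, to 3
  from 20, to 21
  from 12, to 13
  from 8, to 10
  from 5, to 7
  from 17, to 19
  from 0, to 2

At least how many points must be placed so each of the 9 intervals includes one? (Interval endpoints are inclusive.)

6

Sort by right endpoint; whenever an interval is uncovered, place a point at its right end.
Sorted: [0,2] [1,3] [5,7] [8,9] [8,10] [12,13] [17,19] [19,20] [20,21]
{[0,2],[1,3]} hit by 2; {[5,7]} hit by 7; {[8,9],[8,10]} hit by 9; {[12,13]} hit by 13; {[17,19],[19,20]} hit by 19; {[20,21]} hit by 21.
Points: 2, 7, 9, 13, 19, 21 (6 total).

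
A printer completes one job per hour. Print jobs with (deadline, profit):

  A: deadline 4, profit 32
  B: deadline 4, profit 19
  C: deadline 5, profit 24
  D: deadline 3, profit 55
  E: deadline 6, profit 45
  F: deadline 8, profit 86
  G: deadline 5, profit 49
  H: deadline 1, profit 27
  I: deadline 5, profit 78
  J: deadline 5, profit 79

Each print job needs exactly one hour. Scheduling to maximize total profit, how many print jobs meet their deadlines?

7

Take jobs in profit order; each goes to the latest open slot no later than its deadline.
By profit: F(d8,86), J(d5,79), I(d5,78), D(d3,55), G(d5,49), E(d6,45), A(d4,32), H(d1,27), C(d5,24), B(d4,19)
F→slot 8; J→slot 5; I→slot 4; D→slot 3; G→slot 2; E→slot 6; A→slot 1; H skipped; C skipped; B skipped.
7 of 10 scheduled.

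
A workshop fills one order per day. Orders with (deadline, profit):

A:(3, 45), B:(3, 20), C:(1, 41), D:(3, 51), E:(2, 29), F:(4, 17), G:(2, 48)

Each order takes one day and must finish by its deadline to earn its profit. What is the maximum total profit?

Profit order: D=51 G=48 A=45 C=41 E=29 B=20 F=17
Assign: D→slot 3, G→slot 2, A→slot 1, C skipped, E skipped, B skipped, F→slot 4.
Slots: [1:A] [2:G] [3:D] [4:F]
Profit = 45 + 48 + 51 + 17 = 161

161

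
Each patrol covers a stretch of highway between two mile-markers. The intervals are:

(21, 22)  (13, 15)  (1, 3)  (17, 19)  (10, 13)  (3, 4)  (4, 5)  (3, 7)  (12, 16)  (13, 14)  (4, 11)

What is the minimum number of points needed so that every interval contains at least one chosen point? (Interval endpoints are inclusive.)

5

Sorted: [1,3] [3,4] [4,5] [3,7] [4,11] [10,13] [13,14] [13,15] [12,16] [17,19] [21,22]
{[1,3],[3,4]} hit by 3; {[4,5],[3,7],[4,11]} hit by 5; {[10,13],[13,14],[13,15],[12,16]} hit by 13; {[17,19]} hit by 19; {[21,22]} hit by 22.
Points: 3, 5, 13, 19, 22 (5 total).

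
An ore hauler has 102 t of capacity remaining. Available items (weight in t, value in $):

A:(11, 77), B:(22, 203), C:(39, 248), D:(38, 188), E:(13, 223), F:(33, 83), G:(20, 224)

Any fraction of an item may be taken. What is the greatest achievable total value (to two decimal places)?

955.92

Ratios (sorted): E 17.15, G 11.20, B 9.23, A 7.00, C 6.36, D 4.95, F 2.52
take E (13 @ 223); take G (20 @ 224); take B (22 @ 203); take A (11 @ 77); take 36/39 of C → 228.92. Capacity used 102/102.
Total value = 955.92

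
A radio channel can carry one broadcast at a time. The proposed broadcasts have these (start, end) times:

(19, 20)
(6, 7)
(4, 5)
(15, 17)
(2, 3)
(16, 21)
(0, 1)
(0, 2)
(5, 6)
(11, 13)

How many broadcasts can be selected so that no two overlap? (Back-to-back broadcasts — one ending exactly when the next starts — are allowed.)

8

Greedy by earliest finish: after sorting by end time, pick each interval compatible with the last pick.
By end time: (0,1), (0,2), (2,3), (4,5), (5,6), (6,7), (11,13), (15,17), (19,20), (16,21).
Pick (0,1); next start ≥ 1 → (2,3); next start ≥ 3 → (4,5); next start ≥ 5 → (5,6); next start ≥ 6 → (6,7); next start ≥ 7 → (11,13); next start ≥ 13 → (15,17); next start ≥ 17 → (19,20).
Selected 8 broadcasts.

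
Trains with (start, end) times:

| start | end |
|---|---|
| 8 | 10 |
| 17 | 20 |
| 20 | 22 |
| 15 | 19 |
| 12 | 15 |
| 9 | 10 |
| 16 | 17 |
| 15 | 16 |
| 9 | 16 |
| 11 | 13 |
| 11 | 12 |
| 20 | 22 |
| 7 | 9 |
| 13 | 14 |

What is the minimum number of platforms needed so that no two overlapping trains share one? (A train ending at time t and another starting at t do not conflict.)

Events (time:±→running): 7:+→1 8:+→2 9:-→1 9:+→2 9:+→3 … peak 3.

3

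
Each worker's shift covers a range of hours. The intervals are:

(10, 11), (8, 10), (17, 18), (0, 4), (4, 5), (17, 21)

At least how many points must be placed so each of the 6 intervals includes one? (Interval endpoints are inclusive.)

Process intervals by earliest right end; each time one isn't hit yet, stab at its right endpoint.
Sorted: [0,4] [4,5] [8,10] [10,11] [17,18] [17,21]
{[0,4],[4,5]} hit by 4; {[8,10],[10,11]} hit by 10; {[17,18],[17,21]} hit by 18.
Points: 4, 10, 18 (3 total).

3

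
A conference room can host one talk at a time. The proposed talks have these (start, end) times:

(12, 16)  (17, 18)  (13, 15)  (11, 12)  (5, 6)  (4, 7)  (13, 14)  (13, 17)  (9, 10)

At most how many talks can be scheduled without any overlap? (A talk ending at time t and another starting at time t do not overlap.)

Order by finish time; keep every interval that doesn't clash with the previous kept one.
Sorted by end: (5,6)  (4,7)  (9,10)  (11,12)  (13,14)  (13,15)  (12,16)  (13,17)  (17,18)
take (5,6); take (9,10); take (11,12); take (13,14); skip (13,17); take (17,18).
Selected 5 talks.

5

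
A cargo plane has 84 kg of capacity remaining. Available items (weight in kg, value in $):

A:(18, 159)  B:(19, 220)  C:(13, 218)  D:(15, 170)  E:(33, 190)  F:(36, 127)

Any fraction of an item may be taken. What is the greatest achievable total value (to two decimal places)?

876.39

Greedy by value/weight ratio, highest first.
Order: C (218/13=16.77) > B (220/19=11.58) > D (170/15=11.33) > A (159/18=8.83) > E (190/33=5.76) > F (127/36=3.53)
Fill: take C (13 @ 218) → take B (19 @ 220) → take D (15 @ 170) → take A (18 @ 159) → take 19/33 of E → 109.39; 84/84 used.
Total value = 876.39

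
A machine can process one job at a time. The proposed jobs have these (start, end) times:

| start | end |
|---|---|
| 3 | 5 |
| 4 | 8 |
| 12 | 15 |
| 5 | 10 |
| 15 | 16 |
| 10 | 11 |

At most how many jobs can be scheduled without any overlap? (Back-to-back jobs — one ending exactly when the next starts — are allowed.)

5

Sort by end time and greedily take each interval whose start is ≥ the last chosen end.
By end time: (3,5), (4,8), (5,10), (10,11), (12,15), (15,16).
Pick (3,5); next start ≥ 5 → (5,10); next start ≥ 10 → (10,11); next start ≥ 11 → (12,15); next start ≥ 15 → (15,16).
Selected 5 jobs.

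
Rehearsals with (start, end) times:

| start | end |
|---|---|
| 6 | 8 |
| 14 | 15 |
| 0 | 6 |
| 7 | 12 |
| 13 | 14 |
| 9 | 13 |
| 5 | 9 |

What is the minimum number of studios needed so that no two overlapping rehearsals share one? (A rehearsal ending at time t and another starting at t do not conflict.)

The answer is the maximum number of intervals overlapping at any instant.
starts: [0, 5, 6, 7, 9, 13, 14]
ends:   [6, 8, 9, 12, 13, 14, 15]
s0→1 s5→2 e6→1 s6→2 s7→3  — peak 3.

3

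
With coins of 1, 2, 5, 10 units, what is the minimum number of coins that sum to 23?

4

23 − 2×10→3 − 1×2→1 − 1×1→0
Total coins = 2 + 1 + 1 = 4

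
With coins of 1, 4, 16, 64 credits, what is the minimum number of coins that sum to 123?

9

123 = 1×64 + 3×16 + 2×4 + 3×1
Total coins = 1 + 3 + 2 + 3 = 9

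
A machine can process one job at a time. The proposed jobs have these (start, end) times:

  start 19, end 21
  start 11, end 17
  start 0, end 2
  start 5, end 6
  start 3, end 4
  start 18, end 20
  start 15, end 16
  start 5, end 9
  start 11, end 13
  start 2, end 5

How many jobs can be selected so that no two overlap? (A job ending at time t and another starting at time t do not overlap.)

6

Order by finish time; keep every interval that doesn't clash with the previous kept one.
By end time: (0,2), (3,4), (2,5), (5,6), (5,9), (11,13), (15,16), (11,17), (18,20), (19,21).
Pick (0,2); next start ≥ 2 → (3,4); next start ≥ 4 → (5,6); next start ≥ 6 → (11,13); next start ≥ 13 → (15,16); next start ≥ 16 → (18,20).
Selected 6 jobs.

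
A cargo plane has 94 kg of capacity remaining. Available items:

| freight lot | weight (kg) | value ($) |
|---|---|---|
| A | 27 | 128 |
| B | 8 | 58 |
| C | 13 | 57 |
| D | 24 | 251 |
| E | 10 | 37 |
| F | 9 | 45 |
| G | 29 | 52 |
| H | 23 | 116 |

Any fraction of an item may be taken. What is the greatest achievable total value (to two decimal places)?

611.15

Greedy by value/weight ratio, highest first.
Ratios (sorted): D 10.46, B 7.25, H 5.04, F 5.00, A 4.74, C 4.38, E 3.70, G 1.79
take D (24 @ 251); take B (8 @ 58); take H (23 @ 116); take F (9 @ 45); take A (27 @ 128); take 3/13 of C → 13.15. Capacity used 94/94.
Total value = 611.15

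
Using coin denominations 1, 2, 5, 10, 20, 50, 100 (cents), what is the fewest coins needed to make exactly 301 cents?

301 − 3×100→1 − 1×1→0
Total coins = 3 + 1 = 4

4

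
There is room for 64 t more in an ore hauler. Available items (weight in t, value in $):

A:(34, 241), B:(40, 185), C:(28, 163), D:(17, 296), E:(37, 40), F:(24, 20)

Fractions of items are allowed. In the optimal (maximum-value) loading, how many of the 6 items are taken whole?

Ratios (sorted): D 17.41, A 7.09, C 5.82, B 4.62, E 1.08, F 0.83
take D (17 @ 296); take A (34 @ 241); take 13/28 of C → 75.68. Capacity used 64/64.
2 item(s) taken whole; one partial (take 13/28 of C).

2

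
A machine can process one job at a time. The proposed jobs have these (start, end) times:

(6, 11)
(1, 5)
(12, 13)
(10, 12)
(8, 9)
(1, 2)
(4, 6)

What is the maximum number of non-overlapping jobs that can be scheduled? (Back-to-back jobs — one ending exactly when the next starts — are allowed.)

5

Sorted by end: (1,2)  (1,5)  (4,6)  (8,9)  (6,11)  (10,12)  (12,13)
take (1,2); take (4,6); take (8,9); take (10,12); take (12,13).
Selected 5 jobs.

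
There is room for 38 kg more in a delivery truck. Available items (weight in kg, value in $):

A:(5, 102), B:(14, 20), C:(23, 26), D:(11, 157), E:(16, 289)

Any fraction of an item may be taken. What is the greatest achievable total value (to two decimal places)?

Order: A (102/5=20.40) > E (289/16=18.06) > D (157/11=14.27) > B (20/14=1.43) > C (26/23=1.13)
Fill: take A (5 @ 102) → take E (16 @ 289) → take D (11 @ 157) → take 6/14 of B → 8.57; 38/38 used.
Total value = 556.57

556.57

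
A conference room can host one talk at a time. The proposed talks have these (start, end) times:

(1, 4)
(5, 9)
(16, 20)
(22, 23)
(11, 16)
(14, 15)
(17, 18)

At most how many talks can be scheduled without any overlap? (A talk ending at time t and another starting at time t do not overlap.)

Order by finish time; keep every interval that doesn't clash with the previous kept one.
By end time: (1,4), (5,9), (14,15), (11,16), (17,18), (16,20), (22,23).
Pick (1,4); next start ≥ 4 → (5,9); next start ≥ 9 → (14,15); next start ≥ 15 → (17,18); next start ≥ 18 → (22,23).
Selected 5 talks.

5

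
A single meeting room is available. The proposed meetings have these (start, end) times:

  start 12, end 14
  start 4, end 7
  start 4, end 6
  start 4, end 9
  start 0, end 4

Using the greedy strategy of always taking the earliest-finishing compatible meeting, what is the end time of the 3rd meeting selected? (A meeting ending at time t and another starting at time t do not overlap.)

By end time: (0,4), (4,6), (4,7), (4,9), (12,14).
Pick (0,4); next start ≥ 4 → (4,6); next start ≥ 6 → (12,14).
Selected: (0,4) (4,6) (12,14)

14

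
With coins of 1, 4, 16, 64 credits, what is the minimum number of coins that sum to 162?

Use the largest denomination that fits, subtract, and repeat.
162 = 2×64 + 2×16 + 2×1
Total coins = 2 + 2 + 2 = 6

6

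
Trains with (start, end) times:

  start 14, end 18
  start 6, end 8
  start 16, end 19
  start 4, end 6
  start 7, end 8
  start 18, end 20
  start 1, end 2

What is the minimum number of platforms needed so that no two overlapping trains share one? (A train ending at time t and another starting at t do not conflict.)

Events (time:±→running): 1:+→1 2:-→0 4:+→1 6:-→0 6:+→1 7:+→2 … peak 2.

2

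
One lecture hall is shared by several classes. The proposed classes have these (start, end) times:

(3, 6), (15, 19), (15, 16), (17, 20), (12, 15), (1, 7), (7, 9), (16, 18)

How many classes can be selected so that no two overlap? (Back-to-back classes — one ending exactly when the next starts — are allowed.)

Sort by end time and greedily take each interval whose start is ≥ the last chosen end.
Sorted by end: (3,6)  (1,7)  (7,9)  (12,15)  (15,16)  (16,18)  (15,19)  (17,20)
take (3,6); take (7,9); take (12,15); take (15,16); take (16,18); skip (17,20).
Selected 5 classes.

5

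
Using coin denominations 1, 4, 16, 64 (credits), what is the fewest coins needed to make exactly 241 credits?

Greedy: take as many of the largest coin as possible, then repeat with the remainder.
241 − 3×64→49 − 3×16→1 − 1×1→0
Total coins = 3 + 3 + 1 = 7

7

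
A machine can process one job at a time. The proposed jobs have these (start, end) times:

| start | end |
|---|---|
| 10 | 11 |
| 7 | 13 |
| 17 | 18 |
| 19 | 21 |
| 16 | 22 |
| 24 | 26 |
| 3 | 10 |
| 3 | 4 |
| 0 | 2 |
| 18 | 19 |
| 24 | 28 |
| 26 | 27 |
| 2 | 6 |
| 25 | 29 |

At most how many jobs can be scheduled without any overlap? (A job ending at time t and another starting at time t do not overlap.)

8

Sort by end time and greedily take each interval whose start is ≥ the last chosen end.
Sorted by end: (0,2)  (3,4)  (2,6)  (3,10)  (10,11)  (7,13)  (17,18)  (18,19)  (19,21)  (16,22)  (24,26)  (26,27)  (24,28)  (25,29)
take (0,2); take (3,4); skip (2,6); take (10,11); take (17,18); take (18,19); take (19,21); take (24,26); take (26,27).
Selected 8 jobs.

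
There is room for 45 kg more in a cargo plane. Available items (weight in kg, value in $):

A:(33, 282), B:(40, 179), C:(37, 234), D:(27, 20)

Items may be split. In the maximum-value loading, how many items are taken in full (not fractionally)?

1

Order: A (282/33=8.55) > C (234/37=6.32) > B (179/40=4.47) > D (20/27=0.74)
Fill: take A (33 @ 282) → take 12/37 of C → 75.89; 45/45 used.
1 item(s) taken whole; one partial (take 12/37 of C).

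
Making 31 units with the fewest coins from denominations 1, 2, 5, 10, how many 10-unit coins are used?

31 − 3×10→1 − 1×1→0
Count of 10: 3

3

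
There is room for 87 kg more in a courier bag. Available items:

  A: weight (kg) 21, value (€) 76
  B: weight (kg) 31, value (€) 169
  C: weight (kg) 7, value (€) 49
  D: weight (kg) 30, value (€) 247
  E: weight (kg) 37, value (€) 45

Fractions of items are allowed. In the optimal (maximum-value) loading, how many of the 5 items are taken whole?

3

Greedy by value/weight ratio, highest first.
Order: D (247/30=8.23) > C (49/7=7.00) > B (169/31=5.45) > A (76/21=3.62) > E (45/37=1.22)
Fill: take D (30 @ 247) → take C (7 @ 49) → take B (31 @ 169) → take 19/21 of A → 68.76; 87/87 used.
3 item(s) taken whole; one partial (take 19/21 of A).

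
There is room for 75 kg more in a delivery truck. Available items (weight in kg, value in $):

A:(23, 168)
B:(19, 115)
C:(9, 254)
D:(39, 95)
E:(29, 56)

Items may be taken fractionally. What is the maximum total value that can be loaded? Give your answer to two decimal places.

Ratios (sorted): C 28.22, A 7.30, B 6.05, D 2.44, E 1.93
take C (9 @ 254); take A (23 @ 168); take B (19 @ 115); take 24/39 of D → 58.46. Capacity used 75/75.
Total value = 595.46

595.46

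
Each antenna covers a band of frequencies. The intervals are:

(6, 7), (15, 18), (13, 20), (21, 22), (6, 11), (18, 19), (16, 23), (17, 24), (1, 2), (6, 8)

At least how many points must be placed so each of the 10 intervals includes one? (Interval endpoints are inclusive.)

4

By right end: [1,2]  [6,7]  [6,8]  [6,11]  [15,18]  [18,19]  [13,20]  [21,22]  [16,23]  [17,24]
[1,2] uncovered → point at 2; [6,7] uncovered → point at 7; [15,18] uncovered → point at 18; [21,22] uncovered → point at 22.
Points: 2, 7, 18, 22 (4 total).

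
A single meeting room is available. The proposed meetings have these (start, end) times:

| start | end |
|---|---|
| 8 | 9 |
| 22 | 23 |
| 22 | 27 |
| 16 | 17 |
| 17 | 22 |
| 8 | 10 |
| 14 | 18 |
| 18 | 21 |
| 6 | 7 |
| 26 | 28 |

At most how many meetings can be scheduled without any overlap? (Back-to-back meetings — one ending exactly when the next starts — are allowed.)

Sorted by end: (6,7)  (8,9)  (8,10)  (16,17)  (14,18)  (18,21)  (17,22)  (22,23)  (22,27)  (26,28)
take (6,7); take (8,9); take (16,17); skip (14,18); take (18,21); take (22,23); take (26,28).
Selected 6 meetings.

6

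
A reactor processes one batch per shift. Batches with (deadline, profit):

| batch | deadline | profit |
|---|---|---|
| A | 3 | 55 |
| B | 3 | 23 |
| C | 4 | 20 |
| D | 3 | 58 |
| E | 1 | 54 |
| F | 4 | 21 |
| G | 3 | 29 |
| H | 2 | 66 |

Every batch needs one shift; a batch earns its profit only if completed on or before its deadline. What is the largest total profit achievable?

200

By profit: H(d2,66), D(d3,58), A(d3,55), E(d1,54), G(d3,29), B(d3,23), F(d4,21), C(d4,20)
H→slot 2; D→slot 3; A→slot 1; E skipped; G skipped; B skipped; F→slot 4; C skipped.
Profit = 55 + 66 + 58 + 21 = 200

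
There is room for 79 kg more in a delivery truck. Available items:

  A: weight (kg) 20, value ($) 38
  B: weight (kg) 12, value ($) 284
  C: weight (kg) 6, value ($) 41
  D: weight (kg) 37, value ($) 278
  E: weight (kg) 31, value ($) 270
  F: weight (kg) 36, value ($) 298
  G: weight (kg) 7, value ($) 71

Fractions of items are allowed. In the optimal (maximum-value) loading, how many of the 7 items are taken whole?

3

Ratios (sorted): B 23.67, G 10.14, E 8.71, F 8.28, D 7.51, C 6.83, A 1.90
take B (12 @ 284); take G (7 @ 71); take E (31 @ 270); take 29/36 of F → 240.06. Capacity used 79/79.
3 item(s) taken whole; one partial (take 29/36 of F).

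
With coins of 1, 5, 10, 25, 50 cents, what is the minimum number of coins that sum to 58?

5

58 − 1×50→8 − 1×5→3 − 3×1→0
Total coins = 1 + 1 + 3 = 5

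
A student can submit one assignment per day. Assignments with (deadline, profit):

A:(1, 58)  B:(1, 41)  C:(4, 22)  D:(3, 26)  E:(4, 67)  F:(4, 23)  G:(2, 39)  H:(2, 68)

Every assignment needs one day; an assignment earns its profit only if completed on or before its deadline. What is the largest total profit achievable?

Profit order: H=68 E=67 A=58 B=41 G=39 D=26 F=23 C=22
Assign: H→slot 2, E→slot 4, A→slot 1, B skipped, G skipped, D→slot 3, F skipped, C skipped.
Slots: [1:A] [2:H] [3:D] [4:E]
Profit = 58 + 68 + 26 + 67 = 219

219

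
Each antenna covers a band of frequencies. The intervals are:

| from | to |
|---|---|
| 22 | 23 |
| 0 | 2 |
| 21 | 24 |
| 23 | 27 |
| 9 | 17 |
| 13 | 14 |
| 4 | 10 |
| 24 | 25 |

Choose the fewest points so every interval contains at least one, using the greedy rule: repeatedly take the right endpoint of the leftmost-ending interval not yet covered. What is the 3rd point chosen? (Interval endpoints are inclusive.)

Sorted: [0,2] [4,10] [13,14] [9,17] [22,23] [21,24] [24,25] [23,27]
{[0,2]} hit by 2; {[4,10]} hit by 10; {[13,14],[9,17]} hit by 14; {[22,23],[21,24]} hit by 23; {[24,25],[23,27]} hit by 25.
Points: 2, 10, 14, 23, 25 (5 total).

14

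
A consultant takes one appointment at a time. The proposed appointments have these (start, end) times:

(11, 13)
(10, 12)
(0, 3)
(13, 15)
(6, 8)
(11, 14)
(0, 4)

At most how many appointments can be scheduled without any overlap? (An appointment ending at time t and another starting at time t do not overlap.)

4

Sort by end time and greedily take each interval whose start is ≥ the last chosen end.
Sorted by end: (0,3)  (0,4)  (6,8)  (10,12)  (11,13)  (11,14)  (13,15)
take (0,3); skip (0,4); take (6,8); take (10,12); skip (11,13); skip (11,14); take (13,15).
Selected 4 appointments.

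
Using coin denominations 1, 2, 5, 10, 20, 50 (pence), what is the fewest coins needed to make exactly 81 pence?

Greedy: take as many of the largest coin as possible, then repeat with the remainder.
81 = 1×50 + 1×20 + 1×10 + 1×1
Total coins = 1 + 1 + 1 + 1 = 4

4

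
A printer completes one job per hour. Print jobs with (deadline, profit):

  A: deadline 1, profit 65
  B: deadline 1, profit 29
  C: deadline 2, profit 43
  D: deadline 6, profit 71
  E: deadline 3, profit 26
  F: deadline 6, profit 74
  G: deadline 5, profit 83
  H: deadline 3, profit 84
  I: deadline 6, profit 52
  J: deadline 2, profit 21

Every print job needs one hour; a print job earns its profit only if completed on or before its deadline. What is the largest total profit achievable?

429

Sort by profit descending; place each in the latest free slot ≤ its deadline.
Profit order: H=84 G=83 F=74 D=71 A=65 I=52 C=43 B=29 E=26 J=21
Assign: H→slot 3, G→slot 5, F→slot 6, D→slot 4, A→slot 1, I→slot 2, C skipped, B skipped, E skipped, J skipped.
Slots: [1:A] [2:I] [3:H] [4:D] [5:G] [6:F]
Profit = 65 + 52 + 84 + 71 + 83 + 74 = 429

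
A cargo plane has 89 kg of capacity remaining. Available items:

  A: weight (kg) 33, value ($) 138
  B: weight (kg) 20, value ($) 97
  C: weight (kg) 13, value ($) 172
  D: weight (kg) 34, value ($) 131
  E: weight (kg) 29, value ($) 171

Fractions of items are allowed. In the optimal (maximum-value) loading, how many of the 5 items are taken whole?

3

Order: C (172/13=13.23) > E (171/29=5.90) > B (97/20=4.85) > A (138/33=4.18) > D (131/34=3.85)
Fill: take C (13 @ 172) → take E (29 @ 171) → take B (20 @ 97) → take 27/33 of A → 112.91; 89/89 used.
3 item(s) taken whole; one partial (take 27/33 of A).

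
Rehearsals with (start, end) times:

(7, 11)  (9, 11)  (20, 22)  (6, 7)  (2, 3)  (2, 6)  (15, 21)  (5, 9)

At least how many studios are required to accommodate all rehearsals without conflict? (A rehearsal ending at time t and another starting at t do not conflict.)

starts: [2, 2, 5, 6, 7, 9, 15, 20]
ends:   [3, 6, 7, 9, 11, 11, 21, 22]
s2→1 s2→2  — peak 2.

2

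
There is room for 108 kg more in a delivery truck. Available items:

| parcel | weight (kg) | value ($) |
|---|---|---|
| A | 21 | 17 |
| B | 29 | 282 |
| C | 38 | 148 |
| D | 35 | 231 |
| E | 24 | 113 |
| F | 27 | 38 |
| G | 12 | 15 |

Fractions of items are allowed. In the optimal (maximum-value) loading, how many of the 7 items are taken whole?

Greedy by value/weight ratio, highest first.
Order: B (282/29=9.72) > D (231/35=6.60) > E (113/24=4.71) > C (148/38=3.89) > F (38/27=1.41) > G (15/12=1.25) > A (17/21=0.81)
Fill: take B (29 @ 282) → take D (35 @ 231) → take E (24 @ 113) → take 20/38 of C → 77.89; 108/108 used.
3 item(s) taken whole; one partial (take 20/38 of C).

3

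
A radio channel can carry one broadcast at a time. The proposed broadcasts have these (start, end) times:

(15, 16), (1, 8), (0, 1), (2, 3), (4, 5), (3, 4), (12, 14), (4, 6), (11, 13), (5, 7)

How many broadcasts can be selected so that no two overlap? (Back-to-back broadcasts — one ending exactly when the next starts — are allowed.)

7

Order by finish time; keep every interval that doesn't clash with the previous kept one.
By end time: (0,1), (2,3), (3,4), (4,5), (4,6), (5,7), (1,8), (11,13), (12,14), (15,16).
Pick (0,1); next start ≥ 1 → (2,3); next start ≥ 3 → (3,4); next start ≥ 4 → (4,5); next start ≥ 5 → (5,7); next start ≥ 7 → (11,13); next start ≥ 13 → (15,16).
Selected 7 broadcasts.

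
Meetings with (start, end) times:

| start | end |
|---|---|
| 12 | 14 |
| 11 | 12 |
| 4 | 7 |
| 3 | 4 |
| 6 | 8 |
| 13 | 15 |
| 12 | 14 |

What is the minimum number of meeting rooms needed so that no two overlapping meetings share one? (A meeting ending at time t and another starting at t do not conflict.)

Count concurrent intervals with a sweep; the peak is the room count.
starts: [3, 4, 6, 11, 12, 12, 13]
ends:   [4, 7, 8, 12, 14, 14, 15]
s3→1 e4→0 s4→1 s6→2 e7→1 e8→0 s11→1 e12→0 s12→1 s12→2 s13→3  — peak 3.

3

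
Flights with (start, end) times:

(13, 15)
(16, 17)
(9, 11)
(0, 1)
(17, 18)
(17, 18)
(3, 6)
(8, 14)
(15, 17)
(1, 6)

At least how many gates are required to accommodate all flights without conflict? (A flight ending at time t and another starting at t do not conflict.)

2

Count concurrent intervals with a sweep; the peak is the room count.
starts: [0, 1, 3, 8, 9, 13, 15, 16, 17, 17]
ends:   [1, 6, 6, 11, 14, 15, 17, 17, 18, 18]
s0→1 e1→0 s1→1 s3→2  — peak 2.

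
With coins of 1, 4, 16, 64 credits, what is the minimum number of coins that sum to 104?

5

104 − 1×64→40 − 2×16→8 − 2×4→0
Total coins = 1 + 2 + 2 = 5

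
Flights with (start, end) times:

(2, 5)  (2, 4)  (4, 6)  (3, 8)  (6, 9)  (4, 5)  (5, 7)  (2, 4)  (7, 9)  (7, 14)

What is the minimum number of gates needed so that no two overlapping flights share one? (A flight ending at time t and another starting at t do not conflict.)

starts: [2, 2, 2, 3, 4, 4, 5, 6, 7, 7]
ends:   [4, 4, 5, 5, 6, 7, 8, 9, 9, 14]
s2→1 s2→2 s2→3 s3→4  — peak 4.

4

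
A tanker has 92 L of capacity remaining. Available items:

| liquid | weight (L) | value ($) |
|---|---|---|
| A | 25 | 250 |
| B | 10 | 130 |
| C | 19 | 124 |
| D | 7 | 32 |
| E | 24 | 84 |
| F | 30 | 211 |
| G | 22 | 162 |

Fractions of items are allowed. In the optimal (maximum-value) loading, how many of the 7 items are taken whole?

Sort by value per unit weight and fill in that order.
Ratios (sorted): B 13.00, A 10.00, G 7.36, F 7.03, C 6.53, D 4.57, E 3.50
take B (10 @ 130); take A (25 @ 250); take G (22 @ 162); take F (30 @ 211); take 5/19 of C → 32.63. Capacity used 92/92.
4 item(s) taken whole; one partial (take 5/19 of C).

4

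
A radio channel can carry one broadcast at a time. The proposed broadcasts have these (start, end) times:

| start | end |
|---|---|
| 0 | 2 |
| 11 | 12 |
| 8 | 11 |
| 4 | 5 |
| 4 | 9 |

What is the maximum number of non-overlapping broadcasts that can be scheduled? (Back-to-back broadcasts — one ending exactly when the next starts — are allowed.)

Order by finish time; keep every interval that doesn't clash with the previous kept one.
Sorted by end: (0,2)  (4,5)  (4,9)  (8,11)  (11,12)
take (0,2); take (4,5); take (8,11); take (11,12).
Selected 4 broadcasts.

4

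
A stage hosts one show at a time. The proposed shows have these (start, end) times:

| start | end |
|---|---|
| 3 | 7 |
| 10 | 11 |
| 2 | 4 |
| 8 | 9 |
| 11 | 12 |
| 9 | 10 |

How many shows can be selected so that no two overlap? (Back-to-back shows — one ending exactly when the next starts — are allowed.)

5

Order by finish time; keep every interval that doesn't clash with the previous kept one.
By end time: (2,4), (3,7), (8,9), (9,10), (10,11), (11,12).
Pick (2,4); next start ≥ 4 → (8,9); next start ≥ 9 → (9,10); next start ≥ 10 → (10,11); next start ≥ 11 → (11,12).
Selected 5 shows.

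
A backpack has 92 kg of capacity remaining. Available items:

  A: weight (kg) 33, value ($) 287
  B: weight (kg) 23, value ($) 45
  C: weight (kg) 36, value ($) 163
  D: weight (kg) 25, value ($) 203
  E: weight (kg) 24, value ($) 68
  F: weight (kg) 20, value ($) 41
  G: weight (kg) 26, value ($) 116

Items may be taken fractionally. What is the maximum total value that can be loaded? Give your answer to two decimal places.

Sort by value per unit weight and fill in that order.
Order: A (287/33=8.70) > D (203/25=8.12) > C (163/36=4.53) > G (116/26=4.46) > E (68/24=2.83) > F (41/20=2.05) > B (45/23=1.96)
Fill: take A (33 @ 287) → take D (25 @ 203) → take 34/36 of C → 153.94; 92/92 used.
Total value = 643.94

643.94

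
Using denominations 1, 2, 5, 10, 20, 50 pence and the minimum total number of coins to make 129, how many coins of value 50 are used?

Greedy: take as many of the largest coin as possible, then repeat with the remainder.
129 = 2×50 + 1×20 + 1×5 + 2×2
Count of 50: 2

2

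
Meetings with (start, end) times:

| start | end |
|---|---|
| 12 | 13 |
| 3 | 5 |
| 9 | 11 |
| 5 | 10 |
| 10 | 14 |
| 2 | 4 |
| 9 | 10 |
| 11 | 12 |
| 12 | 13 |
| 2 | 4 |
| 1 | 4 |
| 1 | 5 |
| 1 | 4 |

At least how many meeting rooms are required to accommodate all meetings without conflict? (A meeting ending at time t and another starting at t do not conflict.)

The answer is the maximum number of intervals overlapping at any instant.
starts: [1, 1, 1, 2, 2, 3, 5, 9, 9, 10, 11, 12, 12]
ends:   [4, 4, 4, 4, 5, 5, 10, 10, 11, 12, 13, 13, 14]
s1→1 s1→2 s1→3 s2→4 s2→5 s3→6  — peak 6.

6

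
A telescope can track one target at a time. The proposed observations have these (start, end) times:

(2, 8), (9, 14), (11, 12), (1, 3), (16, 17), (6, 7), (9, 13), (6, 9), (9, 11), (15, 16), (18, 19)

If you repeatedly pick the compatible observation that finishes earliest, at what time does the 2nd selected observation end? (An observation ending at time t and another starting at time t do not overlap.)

Order by finish time; keep every interval that doesn't clash with the previous kept one.
Sorted by end: (1,3)  (6,7)  (2,8)  (6,9)  (9,11)  (11,12)  (9,13)  (9,14)  (15,16)  (16,17)  (18,19)
take (1,3); take (6,7); take (9,11); take (11,12); skip (9,13); skip (9,14); take (15,16); take (16,17); take (18,19).
Selected: (1,3) (6,7) (9,11) (11,12) (15,16) (16,17) (18,19)

7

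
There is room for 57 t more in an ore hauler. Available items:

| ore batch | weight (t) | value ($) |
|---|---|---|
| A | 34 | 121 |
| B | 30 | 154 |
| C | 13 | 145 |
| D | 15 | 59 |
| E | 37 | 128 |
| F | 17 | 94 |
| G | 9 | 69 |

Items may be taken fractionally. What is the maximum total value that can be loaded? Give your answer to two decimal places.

400.40

Greedy by value/weight ratio, highest first.
Ratios (sorted): C 11.15, G 7.67, F 5.53, B 5.13, D 3.93, A 3.56, E 3.46
take C (13 @ 145); take G (9 @ 69); take F (17 @ 94); take 18/30 of B → 92.40. Capacity used 57/57.
Total value = 400.40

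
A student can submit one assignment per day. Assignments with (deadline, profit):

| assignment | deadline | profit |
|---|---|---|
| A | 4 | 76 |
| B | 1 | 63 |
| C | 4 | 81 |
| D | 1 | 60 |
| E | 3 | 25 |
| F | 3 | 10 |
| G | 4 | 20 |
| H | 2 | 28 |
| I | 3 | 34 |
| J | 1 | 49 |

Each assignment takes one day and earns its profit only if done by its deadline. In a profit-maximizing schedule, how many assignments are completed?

4

By profit: C(d4,81), A(d4,76), B(d1,63), D(d1,60), J(d1,49), I(d3,34), H(d2,28), E(d3,25), G(d4,20), F(d3,10)
C→slot 4; A→slot 3; B→slot 1; D skipped; J skipped; I→slot 2; H skipped; E skipped; G skipped; F skipped.
4 of 10 scheduled.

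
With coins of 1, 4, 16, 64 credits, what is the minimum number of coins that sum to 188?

8

188 − 2×64→60 − 3×16→12 − 3×4→0
Total coins = 2 + 3 + 3 = 8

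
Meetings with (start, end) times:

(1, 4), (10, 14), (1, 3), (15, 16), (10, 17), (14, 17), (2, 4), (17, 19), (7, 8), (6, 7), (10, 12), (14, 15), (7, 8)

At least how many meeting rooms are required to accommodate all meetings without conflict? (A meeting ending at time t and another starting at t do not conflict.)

The answer is the maximum number of intervals overlapping at any instant.
starts: [1, 1, 2, 6, 7, 7, 10, 10, 10, 14, 14, 15, 17]
ends:   [3, 4, 4, 7, 8, 8, 12, 14, 15, 16, 17, 17, 19]
s1→1 s1→2 s2→3  — peak 3.

3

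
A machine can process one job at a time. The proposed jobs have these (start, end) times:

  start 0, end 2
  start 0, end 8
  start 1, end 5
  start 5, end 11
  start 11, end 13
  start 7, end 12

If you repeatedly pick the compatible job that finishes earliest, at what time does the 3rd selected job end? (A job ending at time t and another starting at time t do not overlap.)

13

Greedy by earliest finish: after sorting by end time, pick each interval compatible with the last pick.
By end time: (0,2), (1,5), (0,8), (5,11), (7,12), (11,13).
Pick (0,2); next start ≥ 2 → (5,11); next start ≥ 11 → (11,13).
Selected: (0,2) (5,11) (11,13)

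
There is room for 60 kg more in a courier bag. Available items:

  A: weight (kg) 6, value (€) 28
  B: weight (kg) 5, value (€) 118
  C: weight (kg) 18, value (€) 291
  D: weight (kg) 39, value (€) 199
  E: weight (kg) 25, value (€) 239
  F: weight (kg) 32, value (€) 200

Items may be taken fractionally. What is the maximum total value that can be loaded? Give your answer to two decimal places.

723.00

Greedy by value/weight ratio, highest first.
Ratios (sorted): B 23.60, C 16.17, E 9.56, F 6.25, D 5.10, A 4.67
take B (5 @ 118); take C (18 @ 291); take E (25 @ 239); take 12/32 of F → 75.00. Capacity used 60/60.
Total value = 723.00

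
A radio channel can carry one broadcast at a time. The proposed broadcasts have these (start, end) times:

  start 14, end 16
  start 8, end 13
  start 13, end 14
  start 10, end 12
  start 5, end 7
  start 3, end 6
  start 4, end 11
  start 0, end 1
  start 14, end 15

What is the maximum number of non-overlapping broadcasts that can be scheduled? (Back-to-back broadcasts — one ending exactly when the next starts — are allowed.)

By end time: (0,1), (3,6), (5,7), (4,11), (10,12), (8,13), (13,14), (14,15), (14,16).
Pick (0,1); next start ≥ 1 → (3,6); next start ≥ 6 → (10,12); next start ≥ 12 → (13,14); next start ≥ 14 → (14,15).
Selected 5 broadcasts.

5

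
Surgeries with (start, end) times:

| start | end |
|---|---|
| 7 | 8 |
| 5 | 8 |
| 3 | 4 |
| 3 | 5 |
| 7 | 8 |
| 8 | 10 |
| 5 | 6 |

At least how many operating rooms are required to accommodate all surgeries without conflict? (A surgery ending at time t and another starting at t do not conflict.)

3

The answer is the maximum number of intervals overlapping at any instant.
starts: [3, 3, 5, 5, 7, 7, 8]
ends:   [4, 5, 6, 8, 8, 8, 10]
s3→1 s3→2 e4→1 e5→0 s5→1 s5→2 e6→1 s7→2 s7→3  — peak 3.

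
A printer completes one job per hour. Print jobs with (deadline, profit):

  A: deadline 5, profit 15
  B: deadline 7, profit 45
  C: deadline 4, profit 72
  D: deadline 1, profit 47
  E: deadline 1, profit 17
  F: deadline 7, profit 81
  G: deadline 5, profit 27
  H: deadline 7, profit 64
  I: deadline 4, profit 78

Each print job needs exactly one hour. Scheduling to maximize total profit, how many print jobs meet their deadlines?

By profit: F(d7,81), I(d4,78), C(d4,72), H(d7,64), D(d1,47), B(d7,45), G(d5,27), E(d1,17), A(d5,15)
F→slot 7; I→slot 4; C→slot 3; H→slot 6; D→slot 1; B→slot 5; G→slot 2; E skipped; A skipped.
7 of 9 scheduled.

7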